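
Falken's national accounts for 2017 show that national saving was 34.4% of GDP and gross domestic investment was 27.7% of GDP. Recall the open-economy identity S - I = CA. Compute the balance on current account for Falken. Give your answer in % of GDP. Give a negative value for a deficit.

6.7

CA = S - I = 34.4 - 27.7 = 6.7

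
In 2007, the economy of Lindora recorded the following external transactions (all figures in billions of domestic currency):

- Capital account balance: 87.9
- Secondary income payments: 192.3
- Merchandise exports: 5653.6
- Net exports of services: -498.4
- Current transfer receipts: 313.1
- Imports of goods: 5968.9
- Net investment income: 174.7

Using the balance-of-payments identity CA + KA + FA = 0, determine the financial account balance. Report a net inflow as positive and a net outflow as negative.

430.3

Goods balance = 5653.6 - 5968.9 = -315.3
Services balance = -498.4
Trade balance (goods + services) = -315.3 + (-498.4) = -813.7
Net primary income = 174.7
Net secondary income = 313.1 - 192.3 = 120.8
Current account = -813.7 + 174.7 + 120.8 = -518.2
Financial account = -(-518.2 + 87.9) = 430.3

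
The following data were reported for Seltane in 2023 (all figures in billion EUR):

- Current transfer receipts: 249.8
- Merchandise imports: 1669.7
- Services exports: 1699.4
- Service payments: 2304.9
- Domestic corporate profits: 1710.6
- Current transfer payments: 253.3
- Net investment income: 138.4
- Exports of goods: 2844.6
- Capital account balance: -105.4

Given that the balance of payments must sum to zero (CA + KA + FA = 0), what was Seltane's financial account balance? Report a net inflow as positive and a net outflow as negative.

Goods balance = 2844.6 - 1669.7 = 1174.9
Services balance = 1699.4 - 2304.9 = -605.5
Trade balance (goods + services) = 1174.9 + (-605.5) = 569.4
Net primary income = 138.4
Net secondary income = 249.8 - 253.3 = -3.5
Current account = 569.4 + 138.4 + (-3.5) = 704.3
Financial account = -(704.3 + (-105.4)) = -598.9

-598.9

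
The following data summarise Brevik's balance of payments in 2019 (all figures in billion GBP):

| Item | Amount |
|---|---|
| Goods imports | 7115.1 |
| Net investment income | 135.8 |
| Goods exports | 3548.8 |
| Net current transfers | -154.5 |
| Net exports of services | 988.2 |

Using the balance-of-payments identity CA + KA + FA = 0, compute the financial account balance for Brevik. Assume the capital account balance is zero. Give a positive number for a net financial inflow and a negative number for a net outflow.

Goods balance = 3548.8 - 7115.1 = -3566.3
Services balance = 988.2
Trade balance (goods + services) = -3566.3 + 988.2 = -2578.1
Net primary income = 135.8
Net secondary income = -154.5
Current account = -2578.1 + 135.8 + (-154.5) = -2596.8
Financial account = -(-2596.8) = 2596.8

2596.8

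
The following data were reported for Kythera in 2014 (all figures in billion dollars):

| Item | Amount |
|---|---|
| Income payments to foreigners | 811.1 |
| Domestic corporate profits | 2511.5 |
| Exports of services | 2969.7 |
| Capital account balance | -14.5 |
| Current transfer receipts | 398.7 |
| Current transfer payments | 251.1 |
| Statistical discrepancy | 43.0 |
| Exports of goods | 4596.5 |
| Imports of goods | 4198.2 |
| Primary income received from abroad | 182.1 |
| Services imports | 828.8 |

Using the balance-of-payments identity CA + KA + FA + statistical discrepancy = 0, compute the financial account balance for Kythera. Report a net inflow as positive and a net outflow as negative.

Goods balance = 4596.5 - 4198.2 = 398.3
Services balance = 2969.7 - 828.8 = 2140.9
Trade balance (goods + services) = 398.3 + 2140.9 = 2539.2
Net primary income = 182.1 - 811.1 = -629.0
Net secondary income = 398.7 - 251.1 = 147.6
Current account = 2539.2 + (-629.0) + 147.6 = 2057.8
Financial account = -(2057.8 + (-14.5) + 43.0) = -2086.3

-2086.3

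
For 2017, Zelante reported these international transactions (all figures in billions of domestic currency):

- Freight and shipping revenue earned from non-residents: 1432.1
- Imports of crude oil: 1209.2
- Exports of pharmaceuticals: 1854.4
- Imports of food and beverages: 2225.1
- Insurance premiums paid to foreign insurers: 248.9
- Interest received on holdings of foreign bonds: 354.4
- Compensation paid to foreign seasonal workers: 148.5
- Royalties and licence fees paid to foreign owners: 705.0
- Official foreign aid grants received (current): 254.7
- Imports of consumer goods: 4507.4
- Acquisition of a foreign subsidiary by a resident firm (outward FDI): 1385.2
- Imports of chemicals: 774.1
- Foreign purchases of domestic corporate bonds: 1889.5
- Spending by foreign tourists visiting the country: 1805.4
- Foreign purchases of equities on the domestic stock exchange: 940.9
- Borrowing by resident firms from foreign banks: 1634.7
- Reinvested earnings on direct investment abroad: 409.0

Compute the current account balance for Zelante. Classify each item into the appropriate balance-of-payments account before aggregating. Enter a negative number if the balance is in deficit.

Goods: -774.1 + 1854.4 - 4507.4 - 2225.1 - 1209.2 = -6861.4
Services: 1432.1 + 1805.4 - 248.9 - 705.0 = 2283.6
Primary income: 354.4 - 148.5 + 409.0 = 614.9
Secondary income: 254.7
Current account = (-6861.4) + 2283.6 + 614.9 + 254.7 = -3708.2
(Excluded from the current account — financial account: acquisition of a foreign subsidiary by a resident firm (outward FDI) 1385.2, foreign purchases of domestic corporate bonds 1889.5, foreign purchases of equities on the domestic stock exchange 940.9, borrowing by resident firms from foreign banks 1634.7.)

-3708.2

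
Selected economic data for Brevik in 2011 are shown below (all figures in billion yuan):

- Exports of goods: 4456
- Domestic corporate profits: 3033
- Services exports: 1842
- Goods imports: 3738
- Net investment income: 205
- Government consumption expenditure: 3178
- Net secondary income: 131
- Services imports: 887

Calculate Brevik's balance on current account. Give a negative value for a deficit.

Goods balance = 4456 - 3738 = 718
Services balance = 1842 - 887 = 955
Trade balance (goods + services) = 718 + 955 = 1673
Net primary income = 205
Net secondary income = 131
Current account = 1673 + 205 + 131 = 2009

2009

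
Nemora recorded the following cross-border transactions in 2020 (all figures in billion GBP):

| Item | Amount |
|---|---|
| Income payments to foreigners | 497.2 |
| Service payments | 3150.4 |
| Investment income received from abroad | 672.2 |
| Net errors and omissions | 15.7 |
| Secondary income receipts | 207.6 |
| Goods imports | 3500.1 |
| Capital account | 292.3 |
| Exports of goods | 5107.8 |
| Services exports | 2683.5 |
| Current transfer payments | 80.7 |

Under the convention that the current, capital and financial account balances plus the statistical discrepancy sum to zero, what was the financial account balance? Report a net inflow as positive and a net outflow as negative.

Goods balance = 5107.8 - 3500.1 = 1607.7
Services balance = 2683.5 - 3150.4 = -466.9
Trade balance (goods + services) = 1607.7 + (-466.9) = 1140.8
Net primary income = 672.2 - 497.2 = 175.0
Net secondary income = 207.6 - 80.7 = 126.9
Current account = 1140.8 + 175.0 + 126.9 = 1442.7
Financial account = -(1442.7 + 292.3 + 15.7) = -1750.7

-1750.7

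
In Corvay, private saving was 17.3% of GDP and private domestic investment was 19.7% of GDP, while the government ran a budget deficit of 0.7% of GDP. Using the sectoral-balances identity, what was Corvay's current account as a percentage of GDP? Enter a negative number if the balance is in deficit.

By the sectoral-balances identity, CA = (S_private - I) + (T - G).
Private balance = 17.3 - 19.7 = -2.4
Government balance (T - G) = -0.7
CA = -2.4 + (-0.7) = -3.1

-3.1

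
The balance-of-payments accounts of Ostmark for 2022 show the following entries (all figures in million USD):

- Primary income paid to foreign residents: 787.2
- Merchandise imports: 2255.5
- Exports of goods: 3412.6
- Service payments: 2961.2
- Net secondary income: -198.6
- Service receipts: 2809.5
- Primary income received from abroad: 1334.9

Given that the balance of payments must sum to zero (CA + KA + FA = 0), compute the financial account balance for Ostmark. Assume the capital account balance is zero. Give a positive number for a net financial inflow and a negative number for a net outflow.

Goods balance = 3412.6 - 2255.5 = 1157.1
Services balance = 2809.5 - 2961.2 = -151.7
Trade balance (goods + services) = 1157.1 + (-151.7) = 1005.4
Net primary income = 1334.9 - 787.2 = 547.7
Net secondary income = -198.6
Current account = 1005.4 + 547.7 + (-198.6) = 1354.5
Financial account = -(1354.5) = -1354.5

-1354.5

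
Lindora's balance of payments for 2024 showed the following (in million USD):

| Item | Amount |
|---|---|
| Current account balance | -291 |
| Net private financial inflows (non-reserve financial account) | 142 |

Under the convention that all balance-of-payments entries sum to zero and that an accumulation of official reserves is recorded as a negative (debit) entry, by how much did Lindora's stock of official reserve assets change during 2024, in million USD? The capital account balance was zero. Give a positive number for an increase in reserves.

Official reserve transactions balance = -((-291) + 142) = 149
An accumulation of reserves is recorded as a debit (negative entry), so the change in the stock of reserves is the negative of that balance.
Change in official reserves = -(149) = -149

-149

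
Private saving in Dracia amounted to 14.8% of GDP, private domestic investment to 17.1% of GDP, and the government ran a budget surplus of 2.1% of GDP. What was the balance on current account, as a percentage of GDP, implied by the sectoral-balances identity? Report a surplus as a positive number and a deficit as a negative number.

By the sectoral-balances identity, CA = (S_private - I) + (T - G).
Private balance = 14.8 - 17.1 = -2.3
Government balance (T - G) = 2.1
CA = -2.3 + 2.1 = -0.2

-0.2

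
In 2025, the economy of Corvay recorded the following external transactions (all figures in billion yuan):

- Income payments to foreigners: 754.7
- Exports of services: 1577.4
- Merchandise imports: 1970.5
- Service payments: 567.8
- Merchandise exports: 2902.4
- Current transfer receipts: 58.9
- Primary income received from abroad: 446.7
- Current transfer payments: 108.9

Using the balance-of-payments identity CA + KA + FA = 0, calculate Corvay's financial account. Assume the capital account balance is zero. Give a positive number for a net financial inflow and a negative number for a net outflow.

Goods balance = 2902.4 - 1970.5 = 931.9
Services balance = 1577.4 - 567.8 = 1009.6
Trade balance (goods + services) = 931.9 + 1009.6 = 1941.5
Net primary income = 446.7 - 754.7 = -308.0
Net secondary income = 58.9 - 108.9 = -50.0
Current account = 1941.5 + (-308.0) + (-50.0) = 1583.5
Financial account = -(1583.5) = -1583.5

-1583.5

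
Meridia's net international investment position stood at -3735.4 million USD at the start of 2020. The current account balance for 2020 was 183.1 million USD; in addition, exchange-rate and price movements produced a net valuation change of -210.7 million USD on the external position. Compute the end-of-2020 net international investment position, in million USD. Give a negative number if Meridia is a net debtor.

-3763.0

Change in NIIP = current account + net valuation change = 183.1 + (-210.7) = -27.6
End-of-year NIIP = -3735.4 + (-27.6) = -3763.0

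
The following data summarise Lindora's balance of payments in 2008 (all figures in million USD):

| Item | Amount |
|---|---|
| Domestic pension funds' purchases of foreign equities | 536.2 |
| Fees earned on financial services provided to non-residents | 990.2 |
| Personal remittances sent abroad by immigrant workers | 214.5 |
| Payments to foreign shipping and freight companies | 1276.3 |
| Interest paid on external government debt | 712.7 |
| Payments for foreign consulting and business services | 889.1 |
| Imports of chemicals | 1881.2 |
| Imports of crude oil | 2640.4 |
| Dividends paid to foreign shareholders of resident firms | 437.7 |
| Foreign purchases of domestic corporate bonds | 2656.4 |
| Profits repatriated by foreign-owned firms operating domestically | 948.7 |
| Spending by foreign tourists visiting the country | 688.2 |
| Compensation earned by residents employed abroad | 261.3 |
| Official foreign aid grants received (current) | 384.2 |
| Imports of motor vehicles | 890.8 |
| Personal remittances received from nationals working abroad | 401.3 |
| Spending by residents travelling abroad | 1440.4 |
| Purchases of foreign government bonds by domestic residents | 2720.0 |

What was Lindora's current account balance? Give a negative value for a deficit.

-8606.6

Goods: -2640.4 - 890.8 - 1881.2 = -5412.4
Services: -1276.3 - 1440.4 + 990.2 - 889.1 + 688.2 = -1927.4
Primary income: -712.7 - 948.7 + 261.3 - 437.7 = -1837.8
Secondary income: 401.3 - 214.5 + 384.2 = 571.0
Current account = (-5412.4) + (-1927.4) + (-1837.8) + 571.0 = -8606.6
(Excluded from the current account — financial account: domestic pension funds' purchases of foreign equities 536.2, foreign purchases of domestic corporate bonds 2656.4, purchases of foreign government bonds by domestic residents 2720.0.)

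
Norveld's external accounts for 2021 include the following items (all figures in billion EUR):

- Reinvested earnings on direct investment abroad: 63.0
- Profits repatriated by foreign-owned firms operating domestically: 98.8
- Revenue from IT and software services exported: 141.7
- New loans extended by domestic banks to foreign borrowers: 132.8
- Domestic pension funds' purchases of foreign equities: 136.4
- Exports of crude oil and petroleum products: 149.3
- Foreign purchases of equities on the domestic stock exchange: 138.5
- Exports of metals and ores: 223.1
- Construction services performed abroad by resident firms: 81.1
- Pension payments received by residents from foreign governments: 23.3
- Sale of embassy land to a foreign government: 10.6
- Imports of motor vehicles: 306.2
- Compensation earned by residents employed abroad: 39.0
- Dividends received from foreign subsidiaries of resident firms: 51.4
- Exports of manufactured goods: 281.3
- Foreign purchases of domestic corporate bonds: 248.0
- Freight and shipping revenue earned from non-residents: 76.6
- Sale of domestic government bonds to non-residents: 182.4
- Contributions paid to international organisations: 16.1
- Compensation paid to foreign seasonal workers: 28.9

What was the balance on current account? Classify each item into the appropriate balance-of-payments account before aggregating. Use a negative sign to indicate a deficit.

Goods: 223.1 - 306.2 + 281.3 + 149.3 = 347.5
Services: 76.6 + 81.1 + 141.7 = 299.4
Primary income: 39.0 + 51.4 - 28.9 - 98.8 + 63.0 = 25.7
Secondary income: -16.1 + 23.3 = 7.2
Current account = 347.5 + 299.4 + 25.7 + 7.2 = 679.8
(Excluded from the current account — financial account: new loans extended by domestic banks to foreign borrowers 132.8, domestic pension funds' purchases of foreign equities 136.4, foreign purchases of equities on the domestic stock exchange 138.5, foreign purchases of domestic corporate bonds 248.0, sale of domestic government bonds to non-residents 182.4; capital account: sale of embassy land to a foreign government 10.6.)

679.8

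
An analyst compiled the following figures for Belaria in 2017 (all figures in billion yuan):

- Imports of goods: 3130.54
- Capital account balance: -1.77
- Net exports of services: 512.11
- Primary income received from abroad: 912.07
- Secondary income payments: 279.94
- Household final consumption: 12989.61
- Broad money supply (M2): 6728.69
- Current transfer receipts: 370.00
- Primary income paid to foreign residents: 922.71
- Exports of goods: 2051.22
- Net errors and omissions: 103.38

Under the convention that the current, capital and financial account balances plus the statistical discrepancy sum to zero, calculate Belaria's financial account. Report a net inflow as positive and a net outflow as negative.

Goods balance = 2051.22 - 3130.54 = -1079.32
Services balance = 512.11
Trade balance (goods + services) = -1079.32 + 512.11 = -567.21
Net primary income = 912.07 - 922.71 = -10.64
Net secondary income = 370.00 - 279.94 = 90.06
Current account = -567.21 + (-10.64) + 90.06 = -487.79
Financial account = -(-487.79 + (-1.77) + 103.38) = 386.18

386.18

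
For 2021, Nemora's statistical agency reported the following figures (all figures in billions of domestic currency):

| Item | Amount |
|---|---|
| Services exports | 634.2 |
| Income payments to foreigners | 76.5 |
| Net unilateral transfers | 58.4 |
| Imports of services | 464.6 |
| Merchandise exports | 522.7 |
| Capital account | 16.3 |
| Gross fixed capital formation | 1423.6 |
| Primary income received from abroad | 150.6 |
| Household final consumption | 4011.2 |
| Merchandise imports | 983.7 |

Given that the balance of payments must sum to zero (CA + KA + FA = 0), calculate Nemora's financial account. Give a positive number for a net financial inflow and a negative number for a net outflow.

142.6

Goods balance = 522.7 - 983.7 = -461.0
Services balance = 634.2 - 464.6 = 169.6
Trade balance (goods + services) = -461.0 + 169.6 = -291.4
Net primary income = 150.6 - 76.5 = 74.1
Net secondary income = 58.4
Current account = -291.4 + 74.1 + 58.4 = -158.9
Financial account = -(-158.9 + 16.3) = 142.6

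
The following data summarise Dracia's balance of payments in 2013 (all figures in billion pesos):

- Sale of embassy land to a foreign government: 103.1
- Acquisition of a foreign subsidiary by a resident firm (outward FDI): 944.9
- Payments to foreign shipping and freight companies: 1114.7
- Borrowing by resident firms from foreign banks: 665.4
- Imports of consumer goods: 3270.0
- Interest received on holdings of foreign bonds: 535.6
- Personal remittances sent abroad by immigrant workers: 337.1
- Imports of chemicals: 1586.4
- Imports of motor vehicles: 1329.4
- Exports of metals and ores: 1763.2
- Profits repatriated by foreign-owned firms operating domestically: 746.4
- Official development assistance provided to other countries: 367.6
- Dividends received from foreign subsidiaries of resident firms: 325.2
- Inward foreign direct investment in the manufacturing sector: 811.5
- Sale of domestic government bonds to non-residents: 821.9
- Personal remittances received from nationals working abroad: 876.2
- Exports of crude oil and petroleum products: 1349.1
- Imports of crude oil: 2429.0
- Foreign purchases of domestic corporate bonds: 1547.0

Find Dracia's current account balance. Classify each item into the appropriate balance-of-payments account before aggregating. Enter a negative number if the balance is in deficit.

-6331.3

Goods: -1329.4 - 2429.0 - 1586.4 + 1763.2 - 3270.0 + 1349.1 = -5502.5
Services: -1114.7
Primary income: 535.6 - 746.4 + 325.2 = 114.4
Secondary income: 876.2 - 367.6 - 337.1 = 171.5
Current account = (-5502.5) + (-1114.7) + 114.4 + 171.5 = -6331.3
(Excluded from the current account — capital account: sale of embassy land to a foreign government 103.1; financial account: acquisition of a foreign subsidiary by a resident firm (outward FDI) 944.9, borrowing by resident firms from foreign banks 665.4, inward foreign direct investment in the manufacturing sector 811.5, sale of domestic government bonds to non-residents 821.9, foreign purchases of domestic corporate bonds 1547.0.)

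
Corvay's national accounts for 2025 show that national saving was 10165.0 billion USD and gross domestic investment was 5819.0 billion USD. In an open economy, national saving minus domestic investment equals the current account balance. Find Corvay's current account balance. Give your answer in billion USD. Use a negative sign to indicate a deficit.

S - I = CA (net lending to the rest of the world).
CA = S - I = 10165.0 - 5819.0 = 4346.0

4346.0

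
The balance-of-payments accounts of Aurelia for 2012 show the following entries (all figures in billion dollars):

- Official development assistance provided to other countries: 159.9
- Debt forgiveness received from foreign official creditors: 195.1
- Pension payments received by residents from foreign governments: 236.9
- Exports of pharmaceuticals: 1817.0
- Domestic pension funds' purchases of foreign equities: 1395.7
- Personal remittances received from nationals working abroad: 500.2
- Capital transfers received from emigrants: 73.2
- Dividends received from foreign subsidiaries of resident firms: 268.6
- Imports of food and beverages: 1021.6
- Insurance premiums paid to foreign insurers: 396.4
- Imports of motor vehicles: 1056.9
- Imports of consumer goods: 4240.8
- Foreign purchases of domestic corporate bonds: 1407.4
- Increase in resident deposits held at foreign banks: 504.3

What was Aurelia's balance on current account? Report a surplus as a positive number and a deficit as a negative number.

Goods: -1021.6 + 1817.0 - 4240.8 - 1056.9 = -4502.3
Services: -396.4
Primary income: 268.6
Secondary income: 500.2 + 236.9 - 159.9 = 577.2
Current account = (-4502.3) + (-396.4) + 268.6 + 577.2 = -4052.9
(Excluded from the current account — capital account: debt forgiveness received from foreign official creditors 195.1, capital transfers received from emigrants 73.2; financial account: domestic pension funds' purchases of foreign equities 1395.7, foreign purchases of domestic corporate bonds 1407.4, increase in resident deposits held at foreign banks 504.3.)

-4052.9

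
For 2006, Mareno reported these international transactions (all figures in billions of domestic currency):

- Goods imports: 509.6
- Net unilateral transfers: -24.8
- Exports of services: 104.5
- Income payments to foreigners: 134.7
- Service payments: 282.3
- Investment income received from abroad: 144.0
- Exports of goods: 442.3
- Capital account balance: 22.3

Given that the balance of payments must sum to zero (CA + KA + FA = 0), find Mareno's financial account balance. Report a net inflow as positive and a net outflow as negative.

238.3

Goods balance = 442.3 - 509.6 = -67.3
Services balance = 104.5 - 282.3 = -177.8
Trade balance (goods + services) = -67.3 + (-177.8) = -245.1
Net primary income = 144.0 - 134.7 = 9.3
Net secondary income = -24.8
Current account = -245.1 + 9.3 + (-24.8) = -260.6
Financial account = -(-260.6 + 22.3) = 238.3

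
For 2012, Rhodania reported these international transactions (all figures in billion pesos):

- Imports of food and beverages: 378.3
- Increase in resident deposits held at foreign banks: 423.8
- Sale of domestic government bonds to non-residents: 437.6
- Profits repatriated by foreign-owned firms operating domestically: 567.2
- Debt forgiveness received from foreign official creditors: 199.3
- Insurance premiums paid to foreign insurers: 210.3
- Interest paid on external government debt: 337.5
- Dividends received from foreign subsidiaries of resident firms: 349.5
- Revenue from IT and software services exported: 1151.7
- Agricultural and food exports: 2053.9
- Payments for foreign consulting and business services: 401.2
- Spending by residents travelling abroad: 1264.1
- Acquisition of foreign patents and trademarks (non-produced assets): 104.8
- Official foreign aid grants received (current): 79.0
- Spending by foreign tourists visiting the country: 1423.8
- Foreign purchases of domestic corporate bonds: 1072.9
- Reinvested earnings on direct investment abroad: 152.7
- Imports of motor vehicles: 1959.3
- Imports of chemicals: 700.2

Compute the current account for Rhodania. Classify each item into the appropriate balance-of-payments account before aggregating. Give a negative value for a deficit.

-607.5

Goods: 2053.9 - 1959.3 - 700.2 - 378.3 = -983.9
Services: -210.3 + 1423.8 + 1151.7 - 401.2 - 1264.1 = 699.9
Primary income: -567.2 - 337.5 + 349.5 + 152.7 = -402.5
Secondary income: 79.0
Current account = (-983.9) + 699.9 + (-402.5) + 79.0 = -607.5
(Excluded from the current account — financial account: increase in resident deposits held at foreign banks 423.8, sale of domestic government bonds to non-residents 437.6, foreign purchases of domestic corporate bonds 1072.9; capital account: debt forgiveness received from foreign official creditors 199.3, acquisition of foreign patents and trademarks (non-produced assets) 104.8.)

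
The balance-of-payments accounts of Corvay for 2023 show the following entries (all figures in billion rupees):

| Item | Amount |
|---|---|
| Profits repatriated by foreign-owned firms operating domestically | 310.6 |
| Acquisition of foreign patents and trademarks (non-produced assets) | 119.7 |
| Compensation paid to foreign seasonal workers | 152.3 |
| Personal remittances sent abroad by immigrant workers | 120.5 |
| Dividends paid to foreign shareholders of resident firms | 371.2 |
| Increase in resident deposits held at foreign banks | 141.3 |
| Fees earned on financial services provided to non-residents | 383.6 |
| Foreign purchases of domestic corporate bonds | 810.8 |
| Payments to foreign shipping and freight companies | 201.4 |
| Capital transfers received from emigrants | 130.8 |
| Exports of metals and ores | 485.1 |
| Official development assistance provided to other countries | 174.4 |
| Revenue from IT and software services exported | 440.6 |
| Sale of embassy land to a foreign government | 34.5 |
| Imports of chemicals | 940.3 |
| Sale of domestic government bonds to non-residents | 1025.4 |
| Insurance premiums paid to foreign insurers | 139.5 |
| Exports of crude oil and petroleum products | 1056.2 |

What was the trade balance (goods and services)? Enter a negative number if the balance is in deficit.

Goods: 485.1 - 940.3 + 1056.2 = 601.0
Services: -201.4 + 383.6 - 139.5 + 440.6 = 483.3
Trade balance = 601.0 + 483.3 = 1084.3
(Excluded from the trade balance — primary income: profits repatriated by foreign-owned firms operating domestically 310.6, compensation paid to foreign seasonal workers 152.3, dividends paid to foreign shareholders of resident firms 371.2; capital account: acquisition of foreign patents and trademarks (non-produced assets) 119.7, capital transfers received from emigrants 130.8, sale of embassy land to a foreign government 34.5; secondary income: personal remittances sent abroad by immigrant workers 120.5, official development assistance provided to other countries 174.4; financial account: increase in resident deposits held at foreign banks 141.3, foreign purchases of domestic corporate bonds 810.8, sale of domestic government bonds to non-residents 1025.4.)

1084.3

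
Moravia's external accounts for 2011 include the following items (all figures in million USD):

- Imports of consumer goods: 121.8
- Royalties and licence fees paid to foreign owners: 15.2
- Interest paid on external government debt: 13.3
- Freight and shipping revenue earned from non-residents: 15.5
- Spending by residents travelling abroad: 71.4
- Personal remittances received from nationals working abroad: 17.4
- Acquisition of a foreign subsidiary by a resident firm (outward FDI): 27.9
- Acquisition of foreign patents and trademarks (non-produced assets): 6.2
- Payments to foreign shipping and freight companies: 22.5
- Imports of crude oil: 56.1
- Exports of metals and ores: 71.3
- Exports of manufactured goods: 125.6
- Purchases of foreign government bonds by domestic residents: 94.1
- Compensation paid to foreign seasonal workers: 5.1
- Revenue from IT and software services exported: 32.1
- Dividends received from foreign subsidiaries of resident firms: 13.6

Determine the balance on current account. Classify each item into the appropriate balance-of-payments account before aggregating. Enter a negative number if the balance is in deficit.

-29.9

Goods: -56.1 + 125.6 + 71.3 - 121.8 = 19.0
Services: 32.1 - 15.2 + 15.5 - 71.4 - 22.5 = -61.5
Primary income: -5.1 + 13.6 - 13.3 = -4.8
Secondary income: 17.4
Current account = 19.0 + (-61.5) + (-4.8) + 17.4 = -29.9
(Excluded from the current account — financial account: acquisition of a foreign subsidiary by a resident firm (outward FDI) 27.9, purchases of foreign government bonds by domestic residents 94.1; capital account: acquisition of foreign patents and trademarks (non-produced assets) 6.2.)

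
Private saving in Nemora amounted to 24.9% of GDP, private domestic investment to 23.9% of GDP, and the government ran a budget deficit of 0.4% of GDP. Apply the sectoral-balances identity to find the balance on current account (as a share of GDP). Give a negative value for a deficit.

0.6

By the sectoral-balances identity, CA = (S_private - I) + (T - G).
Private balance = 24.9 - 23.9 = 1.0
Government balance (T - G) = -0.4
CA = 1.0 + (-0.4) = 0.6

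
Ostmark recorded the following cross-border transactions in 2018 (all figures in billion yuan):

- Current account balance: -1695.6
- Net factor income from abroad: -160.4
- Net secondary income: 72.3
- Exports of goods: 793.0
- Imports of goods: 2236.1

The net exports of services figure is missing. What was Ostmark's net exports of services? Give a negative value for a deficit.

Current account = goods balance + services balance + net primary income + net secondary income
Sum of the known components = -1531.2
Net exports of services = CA - (known components) = -1695.6 - (-1531.2) = -164.4

-164.4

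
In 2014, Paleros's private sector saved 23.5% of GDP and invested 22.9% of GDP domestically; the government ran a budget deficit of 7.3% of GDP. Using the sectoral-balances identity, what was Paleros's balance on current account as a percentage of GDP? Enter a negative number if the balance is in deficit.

By the sectoral-balances identity, CA = (S_private - I) + (T - G).
Private balance = 23.5 - 22.9 = 0.6
Government balance (T - G) = -7.3
CA = 0.6 + (-7.3) = -6.7

-6.7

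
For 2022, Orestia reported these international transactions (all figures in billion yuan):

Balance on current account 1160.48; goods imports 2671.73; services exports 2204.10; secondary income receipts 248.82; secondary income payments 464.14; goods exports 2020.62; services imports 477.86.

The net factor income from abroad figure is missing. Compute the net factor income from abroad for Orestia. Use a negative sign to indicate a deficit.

300.67

Current account = goods balance + services balance + net primary income + net secondary income
Sum of the known components = 859.81
Net factor income from abroad = CA - (known components) = 1160.48 - 859.81 = 300.67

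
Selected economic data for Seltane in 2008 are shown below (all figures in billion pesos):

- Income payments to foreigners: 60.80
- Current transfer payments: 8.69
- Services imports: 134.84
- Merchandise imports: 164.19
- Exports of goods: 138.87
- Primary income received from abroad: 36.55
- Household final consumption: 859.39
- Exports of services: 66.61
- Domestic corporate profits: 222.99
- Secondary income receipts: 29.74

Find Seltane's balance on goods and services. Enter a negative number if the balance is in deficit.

-93.55

Goods balance = 138.87 - 164.19 = -25.32
Services balance = 66.61 - 134.84 = -68.23
Trade balance (goods + services) = -25.32 + (-68.23) = -93.55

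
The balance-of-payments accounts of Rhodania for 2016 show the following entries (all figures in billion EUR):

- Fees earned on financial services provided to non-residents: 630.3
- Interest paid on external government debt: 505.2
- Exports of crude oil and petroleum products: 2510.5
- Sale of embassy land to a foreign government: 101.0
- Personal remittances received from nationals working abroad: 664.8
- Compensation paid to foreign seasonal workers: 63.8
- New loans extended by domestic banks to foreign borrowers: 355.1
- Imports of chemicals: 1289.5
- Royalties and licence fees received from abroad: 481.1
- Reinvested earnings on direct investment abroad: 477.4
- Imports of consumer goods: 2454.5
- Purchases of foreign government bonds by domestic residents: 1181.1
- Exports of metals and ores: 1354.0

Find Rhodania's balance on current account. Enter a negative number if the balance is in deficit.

Goods: -1289.5 + 1354.0 + 2510.5 - 2454.5 = 120.5
Services: 481.1 + 630.3 = 1111.4
Primary income: -63.8 + 477.4 - 505.2 = -91.6
Secondary income: 664.8
Current account = 120.5 + 1111.4 + (-91.6) + 664.8 = 1805.1
(Excluded from the current account — capital account: sale of embassy land to a foreign government 101.0; financial account: new loans extended by domestic banks to foreign borrowers 355.1, purchases of foreign government bonds by domestic residents 1181.1.)

1805.1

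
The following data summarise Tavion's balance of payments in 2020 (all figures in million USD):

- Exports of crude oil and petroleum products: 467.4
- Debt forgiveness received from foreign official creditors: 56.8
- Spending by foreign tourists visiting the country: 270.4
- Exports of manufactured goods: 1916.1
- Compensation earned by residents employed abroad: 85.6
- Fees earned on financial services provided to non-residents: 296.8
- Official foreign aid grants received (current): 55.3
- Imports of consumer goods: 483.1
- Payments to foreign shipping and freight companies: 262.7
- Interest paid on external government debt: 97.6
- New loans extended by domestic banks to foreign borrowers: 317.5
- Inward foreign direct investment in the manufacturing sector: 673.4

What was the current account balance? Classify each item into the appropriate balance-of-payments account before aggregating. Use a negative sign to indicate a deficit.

2248.2

Goods: -483.1 + 1916.1 + 467.4 = 1900.4
Services: 270.4 - 262.7 + 296.8 = 304.5
Primary income: -97.6 + 85.6 = -12.0
Secondary income: 55.3
Current account = 1900.4 + 304.5 + (-12.0) + 55.3 = 2248.2
(Excluded from the current account — capital account: debt forgiveness received from foreign official creditors 56.8; financial account: new loans extended by domestic banks to foreign borrowers 317.5, inward foreign direct investment in the manufacturing sector 673.4.)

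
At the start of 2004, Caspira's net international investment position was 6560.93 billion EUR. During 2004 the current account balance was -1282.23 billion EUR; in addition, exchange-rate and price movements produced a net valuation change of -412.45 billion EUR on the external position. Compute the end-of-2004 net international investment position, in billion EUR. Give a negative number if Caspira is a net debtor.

Change in NIIP = current account + net valuation change = -1282.23 + (-412.45) = -1694.68
End-of-year NIIP = 6560.93 + (-1694.68) = 4866.25

4866.25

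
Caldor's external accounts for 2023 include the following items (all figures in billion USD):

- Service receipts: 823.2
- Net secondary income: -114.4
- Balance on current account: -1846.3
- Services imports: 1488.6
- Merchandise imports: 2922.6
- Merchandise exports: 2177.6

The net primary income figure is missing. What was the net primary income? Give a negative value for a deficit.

-321.5

Current account = goods balance + services balance + net primary income + net secondary income
Sum of the known components = -1524.8
Net primary income = CA - (known components) = -1846.3 - (-1524.8) = -321.5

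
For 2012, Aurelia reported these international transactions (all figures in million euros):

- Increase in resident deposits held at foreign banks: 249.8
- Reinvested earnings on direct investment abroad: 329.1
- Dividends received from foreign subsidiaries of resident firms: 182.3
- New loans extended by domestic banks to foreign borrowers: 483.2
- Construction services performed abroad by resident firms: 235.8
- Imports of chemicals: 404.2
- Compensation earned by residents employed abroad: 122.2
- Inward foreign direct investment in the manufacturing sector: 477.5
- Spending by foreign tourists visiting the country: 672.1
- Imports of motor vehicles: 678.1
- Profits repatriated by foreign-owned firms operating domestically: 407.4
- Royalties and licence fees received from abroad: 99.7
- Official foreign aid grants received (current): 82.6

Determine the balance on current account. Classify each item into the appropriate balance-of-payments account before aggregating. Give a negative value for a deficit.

234.1

Goods: -404.2 - 678.1 = -1082.3
Services: 235.8 + 99.7 + 672.1 = 1007.6
Primary income: -407.4 + 122.2 + 182.3 + 329.1 = 226.2
Secondary income: 82.6
Current account = (-1082.3) + 1007.6 + 226.2 + 82.6 = 234.1
(Excluded from the current account — financial account: increase in resident deposits held at foreign banks 249.8, new loans extended by domestic banks to foreign borrowers 483.2, inward foreign direct investment in the manufacturing sector 477.5.)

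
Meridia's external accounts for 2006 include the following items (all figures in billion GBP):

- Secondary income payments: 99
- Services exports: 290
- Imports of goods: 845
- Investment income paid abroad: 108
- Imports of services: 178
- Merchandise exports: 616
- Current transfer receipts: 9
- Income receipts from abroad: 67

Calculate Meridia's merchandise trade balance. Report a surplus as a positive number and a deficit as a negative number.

-229

Goods balance = 616 - 845 = -229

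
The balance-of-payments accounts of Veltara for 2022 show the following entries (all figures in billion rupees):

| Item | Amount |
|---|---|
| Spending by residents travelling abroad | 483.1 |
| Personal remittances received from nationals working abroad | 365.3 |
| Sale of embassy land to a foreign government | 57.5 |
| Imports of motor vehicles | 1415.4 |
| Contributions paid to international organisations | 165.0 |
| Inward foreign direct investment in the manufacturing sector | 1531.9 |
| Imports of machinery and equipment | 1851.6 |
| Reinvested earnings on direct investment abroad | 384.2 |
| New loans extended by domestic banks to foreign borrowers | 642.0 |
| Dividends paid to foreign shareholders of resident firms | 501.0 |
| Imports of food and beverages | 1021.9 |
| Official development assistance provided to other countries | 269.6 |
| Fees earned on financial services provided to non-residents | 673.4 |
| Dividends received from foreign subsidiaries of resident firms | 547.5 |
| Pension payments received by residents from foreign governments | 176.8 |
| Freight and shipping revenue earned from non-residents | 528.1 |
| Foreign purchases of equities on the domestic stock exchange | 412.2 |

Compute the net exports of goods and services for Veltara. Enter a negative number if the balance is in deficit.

Goods: -1415.4 - 1021.9 - 1851.6 = -4288.9
Services: 528.1 + 673.4 - 483.1 = 718.4
Trade balance = -4288.9 + 718.4 = -3570.5
(Excluded from the trade balance — secondary income: personal remittances received from nationals working abroad 365.3, contributions paid to international organisations 165.0, official development assistance provided to other countries 269.6, pension payments received by residents from foreign governments 176.8; capital account: sale of embassy land to a foreign government 57.5; financial account: inward foreign direct investment in the manufacturing sector 1531.9, new loans extended by domestic banks to foreign borrowers 642.0, foreign purchases of equities on the domestic stock exchange 412.2; primary income: reinvested earnings on direct investment abroad 384.2, dividends paid to foreign shareholders of resident firms 501.0, dividends received from foreign subsidiaries of resident firms 547.5.)

-3570.5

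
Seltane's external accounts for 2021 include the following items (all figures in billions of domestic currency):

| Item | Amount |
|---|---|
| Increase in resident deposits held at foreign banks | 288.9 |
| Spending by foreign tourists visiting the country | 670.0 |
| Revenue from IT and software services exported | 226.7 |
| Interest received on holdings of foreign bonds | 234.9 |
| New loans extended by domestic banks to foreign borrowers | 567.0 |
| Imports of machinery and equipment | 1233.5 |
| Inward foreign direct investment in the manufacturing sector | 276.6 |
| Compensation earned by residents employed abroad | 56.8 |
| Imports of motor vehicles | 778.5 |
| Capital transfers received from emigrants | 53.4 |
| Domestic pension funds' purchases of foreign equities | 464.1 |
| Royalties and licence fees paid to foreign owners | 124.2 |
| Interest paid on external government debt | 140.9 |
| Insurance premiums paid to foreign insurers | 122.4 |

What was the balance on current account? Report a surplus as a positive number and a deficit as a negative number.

-1211.1

Goods: -778.5 - 1233.5 = -2012.0
Services: 226.7 - 124.2 + 670.0 - 122.4 = 650.1
Primary income: 234.9 + 56.8 - 140.9 = 150.8
Current account = (-2012.0) + 650.1 + 150.8 = -1211.1
(Excluded from the current account — financial account: increase in resident deposits held at foreign banks 288.9, new loans extended by domestic banks to foreign borrowers 567.0, inward foreign direct investment in the manufacturing sector 276.6, domestic pension funds' purchases of foreign equities 464.1; capital account: capital transfers received from emigrants 53.4.)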